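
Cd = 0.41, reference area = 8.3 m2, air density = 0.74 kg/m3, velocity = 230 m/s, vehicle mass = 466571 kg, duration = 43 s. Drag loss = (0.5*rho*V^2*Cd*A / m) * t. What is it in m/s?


D = 0.5 * 0.74 * 230^2 * 0.41 * 8.3 = 66606.92 N
a = 66606.92 / 466571 = 0.1428 m/s2
dV = 0.1428 * 43 = 6.1 m/s

6.1 m/s


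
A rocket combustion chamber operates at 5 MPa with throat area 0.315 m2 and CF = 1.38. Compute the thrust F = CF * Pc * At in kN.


F = 1.38 * 5e6 * 0.315 = 2.1735e+06 N = 2173.5 kN

2173.5 kN


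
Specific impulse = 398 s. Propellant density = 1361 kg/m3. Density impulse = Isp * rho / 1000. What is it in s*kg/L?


rho*Isp = 398 * 1361 / 1000 = 542 s*kg/L

542 s*kg/L


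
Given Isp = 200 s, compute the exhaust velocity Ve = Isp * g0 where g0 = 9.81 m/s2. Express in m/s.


Ve = Isp * g0 = 200 * 9.81 = 1962.0 m/s

1962.0 m/s


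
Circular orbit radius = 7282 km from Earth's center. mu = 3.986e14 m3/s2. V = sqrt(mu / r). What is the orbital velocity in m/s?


V = sqrt(3.986e14 / 7282000) = 7398 m/s

7398 m/s


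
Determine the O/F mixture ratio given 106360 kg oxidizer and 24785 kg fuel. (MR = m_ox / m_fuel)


MR = 106360 / 24785 = 4.29

4.29


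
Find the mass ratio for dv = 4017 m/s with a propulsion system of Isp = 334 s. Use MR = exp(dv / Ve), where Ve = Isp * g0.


Ve = 334 * 9.81 = 3276.54 m/s
MR = exp(4017 / 3276.54) = 3.408

3.408


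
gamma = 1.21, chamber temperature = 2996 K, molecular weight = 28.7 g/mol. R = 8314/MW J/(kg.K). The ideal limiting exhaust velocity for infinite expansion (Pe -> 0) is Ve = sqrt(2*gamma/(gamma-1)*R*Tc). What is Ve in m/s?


R = 8314 / 28.7 = 289.69 J/(kg.K)
Ve = sqrt(2 * 1.21 / (1.21 - 1) * 289.69 * 2996) = 3163 m/s

3163 m/s


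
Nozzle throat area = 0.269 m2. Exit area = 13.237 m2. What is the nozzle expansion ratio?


AR = 13.237 / 0.269 = 49.2

49.2


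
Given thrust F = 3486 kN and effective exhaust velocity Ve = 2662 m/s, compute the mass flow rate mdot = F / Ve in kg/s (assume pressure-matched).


mdot = F / Ve = 3486000 / 2662 = 1309.5 kg/s

1309.5 kg/s


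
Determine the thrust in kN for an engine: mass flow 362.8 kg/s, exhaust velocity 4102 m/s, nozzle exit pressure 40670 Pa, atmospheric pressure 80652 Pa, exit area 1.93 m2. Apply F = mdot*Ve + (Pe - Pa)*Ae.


F = 362.8 * 4102 + (40670 - 80652) * 1.93 = 1.4110e+06 N = 1411.0 kN

1411.0 kN


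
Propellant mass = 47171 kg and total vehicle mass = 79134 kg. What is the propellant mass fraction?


PMF = 47171 / 79134 = 0.596

0.596


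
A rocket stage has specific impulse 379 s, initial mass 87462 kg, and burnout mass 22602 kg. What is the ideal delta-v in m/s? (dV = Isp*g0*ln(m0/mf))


Ve = 379 * 9.81 = 3717.99 m/s
dV = 3717.99 * ln(87462/22602) = 5031 m/s

5031 m/s


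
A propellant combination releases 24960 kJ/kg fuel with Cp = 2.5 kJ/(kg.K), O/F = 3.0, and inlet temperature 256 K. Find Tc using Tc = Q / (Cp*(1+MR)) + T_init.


Tc = 24960 / (2.5 * (1 + 3.0)) + 256 = 2752 K

2752 K


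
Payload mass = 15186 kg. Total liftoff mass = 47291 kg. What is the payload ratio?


PR = 15186 / 47291 = 0.3211

0.3211


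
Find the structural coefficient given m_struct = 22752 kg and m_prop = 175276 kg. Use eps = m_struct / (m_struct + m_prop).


eps = 22752 / (22752 + 175276) = 0.1149

0.1149


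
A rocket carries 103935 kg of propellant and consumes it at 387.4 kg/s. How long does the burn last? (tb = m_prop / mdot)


tb = 103935 / 387.4 = 268.3 s

268.3 s


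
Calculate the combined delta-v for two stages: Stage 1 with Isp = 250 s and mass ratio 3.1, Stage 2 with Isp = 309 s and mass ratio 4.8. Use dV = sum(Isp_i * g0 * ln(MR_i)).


dV1 = 250 * 9.81 * ln(3.1) = 2774.8 m/s
dV2 = 309 * 9.81 * ln(4.8) = 4754.9 m/s
Total dV = 2774.8 + 4754.9 = 7529.7 m/s ~ 7530 m/s

7530 m/s


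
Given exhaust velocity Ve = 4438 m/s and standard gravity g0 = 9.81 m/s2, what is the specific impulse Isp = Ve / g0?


Isp = Ve / g0 = 4438 / 9.81 = 452.4 s

452.4 s


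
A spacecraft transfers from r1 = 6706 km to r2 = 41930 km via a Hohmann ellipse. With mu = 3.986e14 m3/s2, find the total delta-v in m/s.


V1 = sqrt(mu/r1) = 7709.69 m/s
dV1 = V1*(sqrt(2*r2/(r1+r2)) - 1) = 2413.92 m/s
V2 = sqrt(mu/r2) = 3083.23 m/s
dV2 = V2*(1 - sqrt(2*r1/(r1+r2))) = 1464.13 m/s
Total dV = 3878 m/s

3878 m/s


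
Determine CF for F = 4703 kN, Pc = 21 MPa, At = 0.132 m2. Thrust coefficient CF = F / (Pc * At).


CF = 4703000 / (21e6 * 0.132) = 1.7

1.7


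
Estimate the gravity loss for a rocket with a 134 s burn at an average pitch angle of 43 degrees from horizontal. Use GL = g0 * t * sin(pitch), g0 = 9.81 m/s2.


GL = 9.81 * 134 * sin(43 deg) = 897 m/s

897 m/s


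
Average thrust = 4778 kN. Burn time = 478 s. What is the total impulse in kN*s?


It = 4778 * 478 = 2283884 kN*s

2283884 kN*s


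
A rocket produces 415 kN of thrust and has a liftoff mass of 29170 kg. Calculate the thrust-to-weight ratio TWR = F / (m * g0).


TWR = 415000 / (29170 * 9.81) = 1.45

1.45


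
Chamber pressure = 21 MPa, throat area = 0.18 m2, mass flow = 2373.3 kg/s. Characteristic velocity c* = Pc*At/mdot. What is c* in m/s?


c* = 21e6 * 0.18 / 2373.3 = 1593 m/s

1593 m/s


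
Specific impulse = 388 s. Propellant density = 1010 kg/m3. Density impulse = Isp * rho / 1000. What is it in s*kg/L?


rho*Isp = 388 * 1010 / 1000 = 392 s*kg/L

392 s*kg/L


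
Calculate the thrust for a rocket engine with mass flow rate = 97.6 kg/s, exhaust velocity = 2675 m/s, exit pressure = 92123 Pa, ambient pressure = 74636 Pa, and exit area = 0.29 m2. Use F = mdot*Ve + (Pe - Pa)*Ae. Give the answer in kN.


F = 97.6 * 2675 + (92123 - 74636) * 0.29 = 266151.0 N = 266.2 kN

266.2 kN


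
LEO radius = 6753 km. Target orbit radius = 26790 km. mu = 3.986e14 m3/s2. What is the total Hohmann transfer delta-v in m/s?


V1 = sqrt(mu/r1) = 7682.81 m/s
dV1 = V1*(sqrt(2*r2/(r1+r2)) - 1) = 2027.22 m/s
V2 = sqrt(mu/r2) = 3857.29 m/s
dV2 = V2*(1 - sqrt(2*r1/(r1+r2))) = 1409.67 m/s
Total dV = 3437 m/s

3437 m/s


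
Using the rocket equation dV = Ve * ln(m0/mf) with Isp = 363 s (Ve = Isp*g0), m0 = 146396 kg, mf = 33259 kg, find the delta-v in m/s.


Ve = 363 * 9.81 = 3561.03 m/s
dV = 3561.03 * ln(146396/33259) = 5277 m/s

5277 m/s


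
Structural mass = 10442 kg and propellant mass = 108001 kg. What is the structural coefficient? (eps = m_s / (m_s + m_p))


eps = 10442 / (10442 + 108001) = 0.0882

0.0882


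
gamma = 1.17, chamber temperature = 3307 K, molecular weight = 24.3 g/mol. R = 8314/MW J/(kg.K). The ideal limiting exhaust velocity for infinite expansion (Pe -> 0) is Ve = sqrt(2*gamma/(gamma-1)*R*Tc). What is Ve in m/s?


R = 8314 / 24.3 = 342.14 J/(kg.K)
Ve = sqrt(2 * 1.17 / (1.17 - 1) * 342.14 * 3307) = 3946 m/s

3946 m/s


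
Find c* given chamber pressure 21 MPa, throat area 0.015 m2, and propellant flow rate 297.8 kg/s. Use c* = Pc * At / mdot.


c* = 21e6 * 0.015 / 297.8 = 1058 m/s

1058 m/s


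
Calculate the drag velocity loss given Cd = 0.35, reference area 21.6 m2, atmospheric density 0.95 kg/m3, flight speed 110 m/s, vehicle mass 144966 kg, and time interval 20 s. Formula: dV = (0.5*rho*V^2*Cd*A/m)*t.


D = 0.5 * 0.95 * 110^2 * 0.35 * 21.6 = 43451.1 N
a = 43451.1 / 144966 = 0.2997 m/s2
dV = 0.2997 * 20 = 6.0 m/s

6.0 m/s


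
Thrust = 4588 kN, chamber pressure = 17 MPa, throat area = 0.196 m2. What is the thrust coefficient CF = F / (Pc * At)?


CF = 4588000 / (17e6 * 0.196) = 1.38

1.38


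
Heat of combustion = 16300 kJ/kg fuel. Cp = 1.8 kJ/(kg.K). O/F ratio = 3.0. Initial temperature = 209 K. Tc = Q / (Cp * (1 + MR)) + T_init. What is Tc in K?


Tc = 16300 / (1.8 * (1 + 3.0)) + 209 = 2473 K

2473 K


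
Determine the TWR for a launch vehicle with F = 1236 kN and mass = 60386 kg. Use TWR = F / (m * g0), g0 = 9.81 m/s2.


TWR = 1236000 / (60386 * 9.81) = 2.09

2.09


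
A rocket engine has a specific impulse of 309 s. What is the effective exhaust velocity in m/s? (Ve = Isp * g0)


Ve = Isp * g0 = 309 * 9.81 = 3031.3 m/s

3031.3 m/s


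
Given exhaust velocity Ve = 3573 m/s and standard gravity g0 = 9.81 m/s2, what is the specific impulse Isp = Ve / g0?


Isp = Ve / g0 = 3573 / 9.81 = 364.2 s

364.2 s


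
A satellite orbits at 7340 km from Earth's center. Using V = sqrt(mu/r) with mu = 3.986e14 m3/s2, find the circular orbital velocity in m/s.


V = sqrt(3.986e14 / 7340000) = 7369 m/s

7369 m/s


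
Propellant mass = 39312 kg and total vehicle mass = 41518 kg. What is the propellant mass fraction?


PMF = 39312 / 41518 = 0.947

0.947


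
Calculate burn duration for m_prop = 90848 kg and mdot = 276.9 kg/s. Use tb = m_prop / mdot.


tb = 90848 / 276.9 = 328.1 s

328.1 s


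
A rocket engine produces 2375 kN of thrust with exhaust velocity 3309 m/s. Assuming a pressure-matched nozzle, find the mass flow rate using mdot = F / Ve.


mdot = F / Ve = 2375000 / 3309 = 717.7 kg/s

717.7 kg/s


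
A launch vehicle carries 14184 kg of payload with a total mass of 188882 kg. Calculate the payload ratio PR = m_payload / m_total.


PR = 14184 / 188882 = 0.0751

0.0751


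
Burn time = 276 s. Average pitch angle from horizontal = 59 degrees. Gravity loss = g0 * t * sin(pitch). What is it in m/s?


GL = 9.81 * 276 * sin(59 deg) = 2321 m/s

2321 m/s


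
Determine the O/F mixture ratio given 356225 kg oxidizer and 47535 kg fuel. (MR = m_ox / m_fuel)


MR = 356225 / 47535 = 7.49

7.49


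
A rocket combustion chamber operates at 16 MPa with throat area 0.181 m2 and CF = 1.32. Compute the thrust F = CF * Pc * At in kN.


F = 1.32 * 16e6 * 0.181 = 3.8227e+06 N = 3822.7 kN

3822.7 kN


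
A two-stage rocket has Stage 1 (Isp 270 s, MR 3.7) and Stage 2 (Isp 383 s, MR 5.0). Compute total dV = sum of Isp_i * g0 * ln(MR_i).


dV1 = 270 * 9.81 * ln(3.7) = 3465.4 m/s
dV2 = 383 * 9.81 * ln(5.0) = 6047.0 m/s
Total dV = 3465.4 + 6047.0 = 9512.4 m/s ~ 9512 m/s

9512 m/s


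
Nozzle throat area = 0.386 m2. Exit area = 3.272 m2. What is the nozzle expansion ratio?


AR = 3.272 / 0.386 = 8.5

8.5


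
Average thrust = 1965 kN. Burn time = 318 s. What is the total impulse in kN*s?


It = 1965 * 318 = 624870 kN*s

624870 kN*s


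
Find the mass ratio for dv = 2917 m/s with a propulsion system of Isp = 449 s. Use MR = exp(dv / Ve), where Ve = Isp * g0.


Ve = 449 * 9.81 = 4404.69 m/s
MR = exp(2917 / 4404.69) = 1.939

1.939


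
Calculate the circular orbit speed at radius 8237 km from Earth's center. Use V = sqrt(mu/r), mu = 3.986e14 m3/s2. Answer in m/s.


V = sqrt(3.986e14 / 8237000) = 6956 m/s

6956 m/s


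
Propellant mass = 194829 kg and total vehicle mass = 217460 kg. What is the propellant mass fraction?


PMF = 194829 / 217460 = 0.896

0.896


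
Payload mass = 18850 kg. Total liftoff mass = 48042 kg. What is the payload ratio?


PR = 18850 / 48042 = 0.3924

0.3924


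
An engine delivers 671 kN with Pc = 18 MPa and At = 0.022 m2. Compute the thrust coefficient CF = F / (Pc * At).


CF = 671000 / (18e6 * 0.022) = 1.69

1.69


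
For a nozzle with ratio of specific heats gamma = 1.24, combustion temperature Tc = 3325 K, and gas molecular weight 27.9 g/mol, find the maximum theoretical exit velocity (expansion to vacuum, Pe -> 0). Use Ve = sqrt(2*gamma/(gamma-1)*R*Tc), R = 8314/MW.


R = 8314 / 27.9 = 297.99 J/(kg.K)
Ve = sqrt(2 * 1.24 / (1.24 - 1) * 297.99 * 3325) = 3200 m/s

3200 m/s


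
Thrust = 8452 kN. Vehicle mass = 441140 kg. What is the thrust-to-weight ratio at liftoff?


TWR = 8452000 / (441140 * 9.81) = 1.95

1.95


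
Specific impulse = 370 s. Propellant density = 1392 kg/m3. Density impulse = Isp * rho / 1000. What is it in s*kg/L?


rho*Isp = 370 * 1392 / 1000 = 515 s*kg/L

515 s*kg/L


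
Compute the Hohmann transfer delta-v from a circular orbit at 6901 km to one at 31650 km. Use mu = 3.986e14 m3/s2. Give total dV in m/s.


V1 = sqrt(mu/r1) = 7599.98 m/s
dV1 = V1*(sqrt(2*r2/(r1+r2)) - 1) = 2138.62 m/s
V2 = sqrt(mu/r2) = 3548.8 m/s
dV2 = V2*(1 - sqrt(2*r1/(r1+r2))) = 1425.39 m/s
Total dV = 3564 m/s

3564 m/s


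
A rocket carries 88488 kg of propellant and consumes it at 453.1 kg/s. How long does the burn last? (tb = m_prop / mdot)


tb = 88488 / 453.1 = 195.3 s

195.3 s


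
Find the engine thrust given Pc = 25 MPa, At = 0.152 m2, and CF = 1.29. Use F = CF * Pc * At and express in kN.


F = 1.29 * 25e6 * 0.152 = 4.9020e+06 N = 4902.0 kN

4902.0 kN


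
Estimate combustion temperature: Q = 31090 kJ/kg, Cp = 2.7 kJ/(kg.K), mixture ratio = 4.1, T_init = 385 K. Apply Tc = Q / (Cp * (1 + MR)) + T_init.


Tc = 31090 / (2.7 * (1 + 4.1)) + 385 = 2643 K

2643 K


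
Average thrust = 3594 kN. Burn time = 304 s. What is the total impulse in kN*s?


It = 3594 * 304 = 1092576 kN*s

1092576 kN*s


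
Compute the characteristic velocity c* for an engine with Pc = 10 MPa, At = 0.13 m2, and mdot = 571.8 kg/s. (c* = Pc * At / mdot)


c* = 10e6 * 0.13 / 571.8 = 2274 m/s

2274 m/s


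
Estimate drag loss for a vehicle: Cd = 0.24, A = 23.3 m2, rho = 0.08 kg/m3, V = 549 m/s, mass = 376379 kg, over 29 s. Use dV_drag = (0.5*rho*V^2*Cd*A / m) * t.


D = 0.5 * 0.08 * 549^2 * 0.24 * 23.3 = 67417.38 N
a = 67417.38 / 376379 = 0.1791 m/s2
dV = 0.1791 * 29 = 5.2 m/s

5.2 m/s


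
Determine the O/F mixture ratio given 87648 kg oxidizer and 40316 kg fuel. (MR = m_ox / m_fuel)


MR = 87648 / 40316 = 2.17

2.17


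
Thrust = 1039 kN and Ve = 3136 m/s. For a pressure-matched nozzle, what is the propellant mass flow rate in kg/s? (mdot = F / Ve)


mdot = F / Ve = 1039000 / 3136 = 331.3 kg/s

331.3 kg/s


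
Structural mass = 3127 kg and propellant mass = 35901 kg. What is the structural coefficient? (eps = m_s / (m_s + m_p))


eps = 3127 / (3127 + 35901) = 0.0801

0.0801


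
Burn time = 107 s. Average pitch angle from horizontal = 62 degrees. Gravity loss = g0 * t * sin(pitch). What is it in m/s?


GL = 9.81 * 107 * sin(62 deg) = 927 m/s

927 m/s


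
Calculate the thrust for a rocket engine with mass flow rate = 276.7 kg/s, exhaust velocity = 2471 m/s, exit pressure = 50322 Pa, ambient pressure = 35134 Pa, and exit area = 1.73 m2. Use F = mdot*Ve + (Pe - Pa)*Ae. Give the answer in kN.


F = 276.7 * 2471 + (50322 - 35134) * 1.73 = 710001.0 N = 710.0 kN

710.0 kN


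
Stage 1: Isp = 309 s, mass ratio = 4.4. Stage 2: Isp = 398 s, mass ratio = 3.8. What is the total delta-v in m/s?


dV1 = 309 * 9.81 * ln(4.4) = 4491.2 m/s
dV2 = 398 * 9.81 * ln(3.8) = 5212.4 m/s
Total dV = 4491.2 + 5212.4 = 9703.6 m/s ~ 9704 m/s

9704 m/s


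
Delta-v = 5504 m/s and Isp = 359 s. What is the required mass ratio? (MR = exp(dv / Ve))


Ve = 359 * 9.81 = 3521.79 m/s
MR = exp(5504 / 3521.79) = 4.772

4.772


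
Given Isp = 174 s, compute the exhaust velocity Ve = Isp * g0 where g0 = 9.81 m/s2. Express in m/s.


Ve = Isp * g0 = 174 * 9.81 = 1706.9 m/s

1706.9 m/s


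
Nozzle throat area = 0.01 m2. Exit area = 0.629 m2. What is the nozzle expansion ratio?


AR = 0.629 / 0.01 = 62.9

62.9


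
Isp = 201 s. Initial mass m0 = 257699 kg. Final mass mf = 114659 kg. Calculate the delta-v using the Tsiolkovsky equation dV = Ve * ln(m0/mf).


Ve = 201 * 9.81 = 1971.81 m/s
dV = 1971.81 * ln(257699/114659) = 1597 m/s

1597 m/s


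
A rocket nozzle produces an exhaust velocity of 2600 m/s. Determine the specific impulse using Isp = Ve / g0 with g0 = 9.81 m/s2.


Isp = Ve / g0 = 2600 / 9.81 = 265.0 s

265.0 s


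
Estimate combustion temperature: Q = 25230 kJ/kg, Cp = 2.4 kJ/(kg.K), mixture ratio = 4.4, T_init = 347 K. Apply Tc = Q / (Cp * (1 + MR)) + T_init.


Tc = 25230 / (2.4 * (1 + 4.4)) + 347 = 2294 K

2294 K


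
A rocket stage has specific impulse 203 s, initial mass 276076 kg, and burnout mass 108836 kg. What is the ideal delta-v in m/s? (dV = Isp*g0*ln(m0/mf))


Ve = 203 * 9.81 = 1991.43 m/s
dV = 1991.43 * ln(276076/108836) = 1854 m/s

1854 m/s


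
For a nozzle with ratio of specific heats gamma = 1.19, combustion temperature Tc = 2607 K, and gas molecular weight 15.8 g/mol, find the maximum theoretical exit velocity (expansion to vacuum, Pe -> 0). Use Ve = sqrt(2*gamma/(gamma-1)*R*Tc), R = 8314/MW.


R = 8314 / 15.8 = 526.2 J/(kg.K)
Ve = sqrt(2 * 1.19 / (1.19 - 1) * 526.2 * 2607) = 4145 m/s

4145 m/s


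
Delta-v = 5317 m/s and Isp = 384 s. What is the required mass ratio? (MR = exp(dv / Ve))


Ve = 384 * 9.81 = 3767.04 m/s
MR = exp(5317 / 3767.04) = 4.102

4.102


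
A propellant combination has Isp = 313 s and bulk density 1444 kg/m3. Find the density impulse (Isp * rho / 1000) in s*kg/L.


rho*Isp = 313 * 1444 / 1000 = 452 s*kg/L

452 s*kg/L


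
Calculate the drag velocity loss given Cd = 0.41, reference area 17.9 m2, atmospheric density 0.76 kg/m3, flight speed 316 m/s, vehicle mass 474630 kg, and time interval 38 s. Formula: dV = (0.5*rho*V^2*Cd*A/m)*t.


D = 0.5 * 0.76 * 316^2 * 0.41 * 17.9 = 278480.41 N
a = 278480.41 / 474630 = 0.5867 m/s2
dV = 0.5867 * 38 = 22.3 m/s

22.3 m/s


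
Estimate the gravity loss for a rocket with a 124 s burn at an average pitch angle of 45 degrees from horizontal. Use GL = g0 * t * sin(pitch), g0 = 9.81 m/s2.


GL = 9.81 * 124 * sin(45 deg) = 860 m/s

860 m/s


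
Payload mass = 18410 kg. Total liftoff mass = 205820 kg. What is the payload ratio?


PR = 18410 / 205820 = 0.0894

0.0894


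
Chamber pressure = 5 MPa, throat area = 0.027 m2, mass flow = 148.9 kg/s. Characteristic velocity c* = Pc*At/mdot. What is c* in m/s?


c* = 5e6 * 0.027 / 148.9 = 907 m/s

907 m/s


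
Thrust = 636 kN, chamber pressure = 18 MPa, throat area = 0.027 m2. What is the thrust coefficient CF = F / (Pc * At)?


CF = 636000 / (18e6 * 0.027) = 1.31

1.31


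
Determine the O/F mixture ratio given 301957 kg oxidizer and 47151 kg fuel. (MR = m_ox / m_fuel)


MR = 301957 / 47151 = 6.4

6.4


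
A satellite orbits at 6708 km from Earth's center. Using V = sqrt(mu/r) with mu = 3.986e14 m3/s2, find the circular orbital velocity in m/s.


V = sqrt(3.986e14 / 6708000) = 7709 m/s

7709 m/s


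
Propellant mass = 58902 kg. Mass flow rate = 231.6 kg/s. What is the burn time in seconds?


tb = 58902 / 231.6 = 254.3 s

254.3 s


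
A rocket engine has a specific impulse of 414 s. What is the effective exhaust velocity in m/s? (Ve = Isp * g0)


Ve = Isp * g0 = 414 * 9.81 = 4061.3 m/s

4061.3 m/s


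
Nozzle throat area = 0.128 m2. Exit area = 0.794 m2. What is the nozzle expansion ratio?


AR = 0.794 / 0.128 = 6.2

6.2


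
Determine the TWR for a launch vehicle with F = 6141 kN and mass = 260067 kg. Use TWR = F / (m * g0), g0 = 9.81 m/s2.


TWR = 6141000 / (260067 * 9.81) = 2.41

2.41


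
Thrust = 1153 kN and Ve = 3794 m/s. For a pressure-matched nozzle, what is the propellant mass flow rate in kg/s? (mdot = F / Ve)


mdot = F / Ve = 1153000 / 3794 = 303.9 kg/s

303.9 kg/s


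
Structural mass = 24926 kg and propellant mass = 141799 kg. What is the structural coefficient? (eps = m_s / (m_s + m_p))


eps = 24926 / (24926 + 141799) = 0.1495

0.1495


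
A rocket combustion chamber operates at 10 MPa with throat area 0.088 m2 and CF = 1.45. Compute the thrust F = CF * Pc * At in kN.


F = 1.45 * 10e6 * 0.088 = 1.2760e+06 N = 1276.0 kN

1276.0 kN


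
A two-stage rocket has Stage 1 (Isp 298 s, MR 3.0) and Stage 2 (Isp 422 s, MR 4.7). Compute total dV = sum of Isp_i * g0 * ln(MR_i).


dV1 = 298 * 9.81 * ln(3.0) = 3211.7 m/s
dV2 = 422 * 9.81 * ln(4.7) = 6406.6 m/s
Total dV = 3211.7 + 6406.6 = 9618.3 m/s ~ 9618 m/s

9618 m/s


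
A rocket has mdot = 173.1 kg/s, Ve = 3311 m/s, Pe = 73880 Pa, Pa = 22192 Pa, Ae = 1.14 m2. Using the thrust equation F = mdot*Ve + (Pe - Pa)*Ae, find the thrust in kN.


F = 173.1 * 3311 + (73880 - 22192) * 1.14 = 632058.0 N = 632.1 kN

632.1 kN


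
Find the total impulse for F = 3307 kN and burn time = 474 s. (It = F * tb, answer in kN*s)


It = 3307 * 474 = 1567518 kN*s

1567518 kN*s


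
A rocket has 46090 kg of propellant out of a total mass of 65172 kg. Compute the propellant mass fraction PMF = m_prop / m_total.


PMF = 46090 / 65172 = 0.707

0.707


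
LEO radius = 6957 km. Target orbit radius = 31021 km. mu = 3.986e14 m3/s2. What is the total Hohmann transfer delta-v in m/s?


V1 = sqrt(mu/r1) = 7569.33 m/s
dV1 = V1*(sqrt(2*r2/(r1+r2)) - 1) = 2105.3 m/s
V2 = sqrt(mu/r2) = 3584.6 m/s
dV2 = V2*(1 - sqrt(2*r1/(r1+r2))) = 1414.9 m/s
Total dV = 3520 m/s

3520 m/s


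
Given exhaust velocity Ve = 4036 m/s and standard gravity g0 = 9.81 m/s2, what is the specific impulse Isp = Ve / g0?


Isp = Ve / g0 = 4036 / 9.81 = 411.4 s

411.4 s


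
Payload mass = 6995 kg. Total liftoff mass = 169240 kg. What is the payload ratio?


PR = 6995 / 169240 = 0.0413

0.0413


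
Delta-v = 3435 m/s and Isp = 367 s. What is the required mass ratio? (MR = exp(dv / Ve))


Ve = 367 * 9.81 = 3600.27 m/s
MR = exp(3435 / 3600.27) = 2.596

2.596


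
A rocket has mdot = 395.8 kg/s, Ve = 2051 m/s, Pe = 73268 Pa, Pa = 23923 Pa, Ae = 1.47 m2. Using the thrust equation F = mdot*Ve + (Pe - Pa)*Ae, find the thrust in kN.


F = 395.8 * 2051 + (73268 - 23923) * 1.47 = 884323.0 N = 884.3 kN

884.3 kN


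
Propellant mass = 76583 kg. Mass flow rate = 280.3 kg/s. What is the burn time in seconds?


tb = 76583 / 280.3 = 273.2 s

273.2 s


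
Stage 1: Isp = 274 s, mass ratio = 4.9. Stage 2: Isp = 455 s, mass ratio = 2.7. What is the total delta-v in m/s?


dV1 = 274 * 9.81 * ln(4.9) = 4271.8 m/s
dV2 = 455 * 9.81 * ln(2.7) = 4433.4 m/s
Total dV = 4271.8 + 4433.4 = 8705.2 m/s ~ 8705 m/s

8705 m/s


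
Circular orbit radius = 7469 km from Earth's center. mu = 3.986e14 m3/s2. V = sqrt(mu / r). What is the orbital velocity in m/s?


V = sqrt(3.986e14 / 7469000) = 7305 m/s

7305 m/s


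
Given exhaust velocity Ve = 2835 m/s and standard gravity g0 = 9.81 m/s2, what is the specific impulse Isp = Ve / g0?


Isp = Ve / g0 = 2835 / 9.81 = 289.0 s

289.0 s


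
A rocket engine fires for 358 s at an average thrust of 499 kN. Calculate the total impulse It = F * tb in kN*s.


It = 499 * 358 = 178642 kN*s

178642 kN*s


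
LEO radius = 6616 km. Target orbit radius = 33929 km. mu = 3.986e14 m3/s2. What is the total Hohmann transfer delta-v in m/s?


V1 = sqrt(mu/r1) = 7761.95 m/s
dV1 = V1*(sqrt(2*r2/(r1+r2)) - 1) = 2279.65 m/s
V2 = sqrt(mu/r2) = 3427.54 m/s
dV2 = V2*(1 - sqrt(2*r1/(r1+r2))) = 1469.48 m/s
Total dV = 3749 m/s

3749 m/s


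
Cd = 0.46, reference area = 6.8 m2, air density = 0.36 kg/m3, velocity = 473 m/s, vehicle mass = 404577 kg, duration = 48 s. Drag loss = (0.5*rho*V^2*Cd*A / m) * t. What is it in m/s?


D = 0.5 * 0.36 * 473^2 * 0.46 * 6.8 = 125968.38 N
a = 125968.38 / 404577 = 0.3114 m/s2
dV = 0.3114 * 48 = 14.9 m/s

14.9 m/s


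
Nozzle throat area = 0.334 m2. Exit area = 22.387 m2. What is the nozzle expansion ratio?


AR = 22.387 / 0.334 = 67.0

67.0


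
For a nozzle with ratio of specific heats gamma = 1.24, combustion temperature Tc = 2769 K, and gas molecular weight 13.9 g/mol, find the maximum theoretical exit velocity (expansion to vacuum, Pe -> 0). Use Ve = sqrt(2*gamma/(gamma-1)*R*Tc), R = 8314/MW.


R = 8314 / 13.9 = 598.13 J/(kg.K)
Ve = sqrt(2 * 1.24 / (1.24 - 1) * 598.13 * 2769) = 4137 m/s

4137 m/s


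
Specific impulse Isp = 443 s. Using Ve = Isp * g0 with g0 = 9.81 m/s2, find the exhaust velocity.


Ve = Isp * g0 = 443 * 9.81 = 4345.8 m/s

4345.8 m/s


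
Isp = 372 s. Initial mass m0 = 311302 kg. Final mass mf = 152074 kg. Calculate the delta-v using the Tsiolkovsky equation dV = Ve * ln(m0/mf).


Ve = 372 * 9.81 = 3649.32 m/s
dV = 3649.32 * ln(311302/152074) = 2614 m/s

2614 m/s


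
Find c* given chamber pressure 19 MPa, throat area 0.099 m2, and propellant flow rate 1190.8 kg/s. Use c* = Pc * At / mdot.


c* = 19e6 * 0.099 / 1190.8 = 1580 m/s

1580 m/s


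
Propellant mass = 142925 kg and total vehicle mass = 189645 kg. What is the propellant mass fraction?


PMF = 142925 / 189645 = 0.754

0.754


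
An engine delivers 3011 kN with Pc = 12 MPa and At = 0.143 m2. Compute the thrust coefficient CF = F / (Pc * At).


CF = 3011000 / (12e6 * 0.143) = 1.75

1.75


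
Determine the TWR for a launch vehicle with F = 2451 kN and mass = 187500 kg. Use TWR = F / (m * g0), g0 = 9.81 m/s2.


TWR = 2451000 / (187500 * 9.81) = 1.33

1.33


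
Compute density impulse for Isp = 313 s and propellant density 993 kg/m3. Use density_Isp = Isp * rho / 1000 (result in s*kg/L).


rho*Isp = 313 * 993 / 1000 = 311 s*kg/L

311 s*kg/L


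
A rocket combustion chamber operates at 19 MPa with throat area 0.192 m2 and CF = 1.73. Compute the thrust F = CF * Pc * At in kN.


F = 1.73 * 19e6 * 0.192 = 6.3110e+06 N = 6311.0 kN

6311.0 kN


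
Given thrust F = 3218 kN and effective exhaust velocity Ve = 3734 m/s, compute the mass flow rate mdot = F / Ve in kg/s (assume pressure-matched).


mdot = F / Ve = 3218000 / 3734 = 861.8 kg/s

861.8 kg/s


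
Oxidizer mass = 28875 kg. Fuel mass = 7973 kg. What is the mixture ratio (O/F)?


MR = 28875 / 7973 = 3.62

3.62


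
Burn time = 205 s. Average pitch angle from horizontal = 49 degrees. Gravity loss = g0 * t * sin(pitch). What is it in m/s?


GL = 9.81 * 205 * sin(49 deg) = 1518 m/s

1518 m/s


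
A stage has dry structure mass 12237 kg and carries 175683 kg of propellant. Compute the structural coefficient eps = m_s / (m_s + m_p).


eps = 12237 / (12237 + 175683) = 0.0651

0.0651


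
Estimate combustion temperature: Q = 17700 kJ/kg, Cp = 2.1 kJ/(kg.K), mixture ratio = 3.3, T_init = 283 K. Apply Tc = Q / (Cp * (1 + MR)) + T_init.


Tc = 17700 / (2.1 * (1 + 3.3)) + 283 = 2243 K

2243 K


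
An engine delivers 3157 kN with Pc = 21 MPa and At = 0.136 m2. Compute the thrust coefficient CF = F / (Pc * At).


CF = 3157000 / (21e6 * 0.136) = 1.11

1.11


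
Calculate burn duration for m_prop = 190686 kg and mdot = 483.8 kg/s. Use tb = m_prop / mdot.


tb = 190686 / 483.8 = 394.1 s

394.1 s


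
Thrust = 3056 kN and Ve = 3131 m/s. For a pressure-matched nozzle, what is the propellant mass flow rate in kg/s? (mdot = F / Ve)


mdot = F / Ve = 3056000 / 3131 = 976.0 kg/s

976.0 kg/s


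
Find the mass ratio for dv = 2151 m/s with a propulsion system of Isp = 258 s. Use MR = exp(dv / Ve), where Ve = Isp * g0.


Ve = 258 * 9.81 = 2530.98 m/s
MR = exp(2151 / 2530.98) = 2.339

2.339


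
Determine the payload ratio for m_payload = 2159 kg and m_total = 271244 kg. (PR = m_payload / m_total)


PR = 2159 / 271244 = 0.008

0.008


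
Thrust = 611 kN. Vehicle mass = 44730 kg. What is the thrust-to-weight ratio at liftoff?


TWR = 611000 / (44730 * 9.81) = 1.39

1.39


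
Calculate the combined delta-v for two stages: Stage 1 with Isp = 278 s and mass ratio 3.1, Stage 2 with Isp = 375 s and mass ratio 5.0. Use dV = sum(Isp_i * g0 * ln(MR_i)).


dV1 = 278 * 9.81 * ln(3.1) = 3085.5 m/s
dV2 = 375 * 9.81 * ln(5.0) = 5920.7 m/s
Total dV = 3085.5 + 5920.7 = 9006.2 m/s ~ 9006 m/s

9006 m/s


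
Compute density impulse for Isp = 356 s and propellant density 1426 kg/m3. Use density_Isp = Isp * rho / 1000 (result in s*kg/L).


rho*Isp = 356 * 1426 / 1000 = 508 s*kg/L

508 s*kg/L


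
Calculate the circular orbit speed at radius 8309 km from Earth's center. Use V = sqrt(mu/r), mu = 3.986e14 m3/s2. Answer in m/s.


V = sqrt(3.986e14 / 8309000) = 6926 m/s

6926 m/s


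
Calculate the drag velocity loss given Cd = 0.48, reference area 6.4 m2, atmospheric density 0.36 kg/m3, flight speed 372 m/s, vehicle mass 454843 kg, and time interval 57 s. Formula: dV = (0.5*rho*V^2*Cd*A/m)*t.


D = 0.5 * 0.36 * 372^2 * 0.48 * 6.4 = 76520.82 N
a = 76520.82 / 454843 = 0.1682 m/s2
dV = 0.1682 * 57 = 9.6 m/s

9.6 m/s


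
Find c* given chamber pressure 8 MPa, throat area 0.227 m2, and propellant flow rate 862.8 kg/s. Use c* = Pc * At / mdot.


c* = 8e6 * 0.227 / 862.8 = 2105 m/s

2105 m/s


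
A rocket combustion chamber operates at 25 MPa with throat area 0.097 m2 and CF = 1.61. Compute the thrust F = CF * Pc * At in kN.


F = 1.61 * 25e6 * 0.097 = 3.9042e+06 N = 3904.2 kN

3904.2 kN


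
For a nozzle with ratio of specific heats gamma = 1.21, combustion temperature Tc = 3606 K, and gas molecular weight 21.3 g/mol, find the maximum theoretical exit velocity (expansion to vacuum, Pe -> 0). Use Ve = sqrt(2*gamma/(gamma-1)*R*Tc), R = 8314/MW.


R = 8314 / 21.3 = 390.33 J/(kg.K)
Ve = sqrt(2 * 1.21 / (1.21 - 1) * 390.33 * 3606) = 4027 m/s

4027 m/s


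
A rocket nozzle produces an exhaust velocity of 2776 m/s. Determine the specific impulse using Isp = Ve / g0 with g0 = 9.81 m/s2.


Isp = Ve / g0 = 2776 / 9.81 = 283.0 s

283.0 s


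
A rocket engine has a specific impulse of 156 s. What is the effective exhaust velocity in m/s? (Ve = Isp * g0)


Ve = Isp * g0 = 156 * 9.81 = 1530.4 m/s

1530.4 m/s


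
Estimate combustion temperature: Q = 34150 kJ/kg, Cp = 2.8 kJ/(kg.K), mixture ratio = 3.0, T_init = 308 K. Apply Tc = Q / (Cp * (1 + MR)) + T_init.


Tc = 34150 / (2.8 * (1 + 3.0)) + 308 = 3357 K

3357 K


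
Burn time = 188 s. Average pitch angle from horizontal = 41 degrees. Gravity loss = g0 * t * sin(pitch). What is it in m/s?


GL = 9.81 * 188 * sin(41 deg) = 1210 m/s

1210 m/s


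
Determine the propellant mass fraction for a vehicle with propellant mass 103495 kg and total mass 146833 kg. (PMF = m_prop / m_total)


PMF = 103495 / 146833 = 0.705

0.705


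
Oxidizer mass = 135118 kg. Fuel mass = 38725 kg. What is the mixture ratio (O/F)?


MR = 135118 / 38725 = 3.49

3.49


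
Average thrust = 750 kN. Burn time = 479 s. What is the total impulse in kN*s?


It = 750 * 479 = 359250 kN*s

359250 kN*s


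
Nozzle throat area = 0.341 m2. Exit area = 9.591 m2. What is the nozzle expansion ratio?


AR = 9.591 / 0.341 = 28.1

28.1


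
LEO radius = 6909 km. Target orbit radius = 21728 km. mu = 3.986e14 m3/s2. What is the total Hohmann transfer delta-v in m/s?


V1 = sqrt(mu/r1) = 7595.58 m/s
dV1 = V1*(sqrt(2*r2/(r1+r2)) - 1) = 1761.11 m/s
V2 = sqrt(mu/r2) = 4283.11 m/s
dV2 = V2*(1 - sqrt(2*r1/(r1+r2))) = 1307.9 m/s
Total dV = 3069 m/s

3069 m/s


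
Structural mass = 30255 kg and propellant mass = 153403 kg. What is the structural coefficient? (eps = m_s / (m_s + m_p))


eps = 30255 / (30255 + 153403) = 0.1647

0.1647


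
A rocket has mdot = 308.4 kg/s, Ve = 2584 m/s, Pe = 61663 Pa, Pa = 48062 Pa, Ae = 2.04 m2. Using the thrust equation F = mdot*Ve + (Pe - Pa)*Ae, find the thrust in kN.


F = 308.4 * 2584 + (61663 - 48062) * 2.04 = 824652.0 N = 824.7 kN

824.7 kN


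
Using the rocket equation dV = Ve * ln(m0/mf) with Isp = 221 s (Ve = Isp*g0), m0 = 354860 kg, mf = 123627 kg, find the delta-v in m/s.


Ve = 221 * 9.81 = 2168.01 m/s
dV = 2168.01 * ln(354860/123627) = 2286 m/s

2286 m/s


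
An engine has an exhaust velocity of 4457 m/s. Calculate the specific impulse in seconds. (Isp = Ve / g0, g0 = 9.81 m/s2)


Isp = Ve / g0 = 4457 / 9.81 = 454.3 s

454.3 s


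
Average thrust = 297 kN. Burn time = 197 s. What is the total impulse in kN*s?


It = 297 * 197 = 58509 kN*s

58509 kN*s


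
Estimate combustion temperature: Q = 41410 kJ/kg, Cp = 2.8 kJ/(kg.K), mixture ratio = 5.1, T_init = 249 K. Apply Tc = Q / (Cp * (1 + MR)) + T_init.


Tc = 41410 / (2.8 * (1 + 5.1)) + 249 = 2673 K

2673 K


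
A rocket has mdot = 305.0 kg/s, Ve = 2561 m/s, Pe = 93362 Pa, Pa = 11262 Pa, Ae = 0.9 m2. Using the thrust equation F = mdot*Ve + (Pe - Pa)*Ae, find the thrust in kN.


F = 305.0 * 2561 + (93362 - 11262) * 0.9 = 854995.0 N = 855.0 kN

855.0 kN


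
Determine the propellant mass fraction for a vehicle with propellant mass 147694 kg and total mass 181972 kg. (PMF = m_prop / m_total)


PMF = 147694 / 181972 = 0.812

0.812


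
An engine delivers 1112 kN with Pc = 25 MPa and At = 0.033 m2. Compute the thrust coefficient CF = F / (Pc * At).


CF = 1112000 / (25e6 * 0.033) = 1.35

1.35


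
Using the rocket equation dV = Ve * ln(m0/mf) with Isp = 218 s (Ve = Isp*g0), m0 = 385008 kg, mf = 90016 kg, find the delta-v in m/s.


Ve = 218 * 9.81 = 2138.58 m/s
dV = 2138.58 * ln(385008/90016) = 3108 m/s

3108 m/s


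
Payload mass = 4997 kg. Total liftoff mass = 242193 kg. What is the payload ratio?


PR = 4997 / 242193 = 0.0206

0.0206


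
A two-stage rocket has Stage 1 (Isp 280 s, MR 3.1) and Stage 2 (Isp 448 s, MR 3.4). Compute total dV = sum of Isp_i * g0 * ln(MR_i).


dV1 = 280 * 9.81 * ln(3.1) = 3107.7 m/s
dV2 = 448 * 9.81 * ln(3.4) = 5378.3 m/s
Total dV = 3107.7 + 5378.3 = 8486.0 m/s ~ 8486 m/s

8486 m/s


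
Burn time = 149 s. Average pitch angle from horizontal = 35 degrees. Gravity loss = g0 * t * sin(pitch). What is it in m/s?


GL = 9.81 * 149 * sin(35 deg) = 838 m/s

838 m/s


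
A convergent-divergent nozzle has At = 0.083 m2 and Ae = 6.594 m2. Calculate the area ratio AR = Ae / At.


AR = 6.594 / 0.083 = 79.4

79.4


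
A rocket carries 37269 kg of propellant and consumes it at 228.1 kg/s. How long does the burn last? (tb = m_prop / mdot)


tb = 37269 / 228.1 = 163.4 s

163.4 s


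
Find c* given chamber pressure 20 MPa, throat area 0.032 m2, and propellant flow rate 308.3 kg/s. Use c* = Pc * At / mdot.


c* = 20e6 * 0.032 / 308.3 = 2076 m/s

2076 m/s


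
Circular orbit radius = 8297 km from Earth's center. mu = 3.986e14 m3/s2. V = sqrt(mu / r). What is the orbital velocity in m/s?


V = sqrt(3.986e14 / 8297000) = 6931 m/s

6931 m/s


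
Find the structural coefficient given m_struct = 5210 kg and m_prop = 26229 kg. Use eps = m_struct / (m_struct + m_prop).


eps = 5210 / (5210 + 26229) = 0.1657

0.1657


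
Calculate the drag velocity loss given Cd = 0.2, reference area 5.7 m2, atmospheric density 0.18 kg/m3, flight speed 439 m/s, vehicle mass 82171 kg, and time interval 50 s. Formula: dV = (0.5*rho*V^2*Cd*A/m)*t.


D = 0.5 * 0.18 * 439^2 * 0.2 * 5.7 = 19773.17 N
a = 19773.17 / 82171 = 0.2406 m/s2
dV = 0.2406 * 50 = 12.0 m/s

12.0 m/s


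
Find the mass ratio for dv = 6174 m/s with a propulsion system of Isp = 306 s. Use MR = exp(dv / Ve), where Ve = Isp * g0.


Ve = 306 * 9.81 = 3001.86 m/s
MR = exp(6174 / 3001.86) = 7.82

7.82


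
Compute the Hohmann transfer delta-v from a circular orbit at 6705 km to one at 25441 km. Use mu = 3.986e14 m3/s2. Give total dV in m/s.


V1 = sqrt(mu/r1) = 7710.26 m/s
dV1 = V1*(sqrt(2*r2/(r1+r2)) - 1) = 1990.1 m/s
V2 = sqrt(mu/r2) = 3958.23 m/s
dV2 = V2*(1 - sqrt(2*r1/(r1+r2))) = 1401.7 m/s
Total dV = 3392 m/s

3392 m/s


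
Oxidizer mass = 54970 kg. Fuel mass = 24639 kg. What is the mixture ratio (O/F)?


MR = 54970 / 24639 = 2.23

2.23


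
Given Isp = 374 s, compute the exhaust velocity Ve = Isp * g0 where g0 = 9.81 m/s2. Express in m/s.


Ve = Isp * g0 = 374 * 9.81 = 3668.9 m/s

3668.9 m/s


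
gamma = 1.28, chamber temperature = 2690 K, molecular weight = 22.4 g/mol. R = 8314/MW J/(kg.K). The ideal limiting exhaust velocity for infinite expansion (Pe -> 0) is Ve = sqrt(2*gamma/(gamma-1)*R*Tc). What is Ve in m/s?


R = 8314 / 22.4 = 371.16 J/(kg.K)
Ve = sqrt(2 * 1.28 / (1.28 - 1) * 371.16 * 2690) = 3021 m/s

3021 m/s


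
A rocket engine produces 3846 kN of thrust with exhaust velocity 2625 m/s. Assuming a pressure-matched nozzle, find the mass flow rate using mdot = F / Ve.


mdot = F / Ve = 3846000 / 2625 = 1465.1 kg/s

1465.1 kg/s


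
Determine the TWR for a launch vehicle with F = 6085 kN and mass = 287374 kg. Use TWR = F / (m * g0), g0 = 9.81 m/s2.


TWR = 6085000 / (287374 * 9.81) = 2.16

2.16


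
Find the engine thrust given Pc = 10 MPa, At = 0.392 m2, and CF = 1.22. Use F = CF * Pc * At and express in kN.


F = 1.22 * 10e6 * 0.392 = 4.7824e+06 N = 4782.4 kN

4782.4 kN


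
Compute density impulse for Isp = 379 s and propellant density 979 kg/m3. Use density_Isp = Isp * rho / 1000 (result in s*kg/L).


rho*Isp = 379 * 979 / 1000 = 371 s*kg/L

371 s*kg/L


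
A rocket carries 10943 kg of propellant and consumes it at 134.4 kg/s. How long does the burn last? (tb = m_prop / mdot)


tb = 10943 / 134.4 = 81.4 s

81.4 s


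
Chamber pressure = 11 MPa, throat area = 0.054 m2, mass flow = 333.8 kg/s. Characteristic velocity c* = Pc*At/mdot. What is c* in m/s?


c* = 11e6 * 0.054 / 333.8 = 1780 m/s

1780 m/s


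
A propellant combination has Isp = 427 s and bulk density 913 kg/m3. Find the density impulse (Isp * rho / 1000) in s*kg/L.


rho*Isp = 427 * 913 / 1000 = 390 s*kg/L

390 s*kg/L


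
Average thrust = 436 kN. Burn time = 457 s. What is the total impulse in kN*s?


It = 436 * 457 = 199252 kN*s

199252 kN*s


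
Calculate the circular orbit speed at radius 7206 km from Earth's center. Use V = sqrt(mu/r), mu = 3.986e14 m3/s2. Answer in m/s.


V = sqrt(3.986e14 / 7206000) = 7437 m/s

7437 m/s


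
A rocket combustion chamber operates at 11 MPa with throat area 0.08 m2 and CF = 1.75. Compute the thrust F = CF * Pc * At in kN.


F = 1.75 * 11e6 * 0.08 = 1.5400e+06 N = 1540.0 kN

1540.0 kN


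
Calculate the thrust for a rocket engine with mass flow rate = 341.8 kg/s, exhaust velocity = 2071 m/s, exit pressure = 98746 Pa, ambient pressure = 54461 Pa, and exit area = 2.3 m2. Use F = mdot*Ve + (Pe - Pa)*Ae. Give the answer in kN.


F = 341.8 * 2071 + (98746 - 54461) * 2.3 = 809723.0 N = 809.7 kN

809.7 kN


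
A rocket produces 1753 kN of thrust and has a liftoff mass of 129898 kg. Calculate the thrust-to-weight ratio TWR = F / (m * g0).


TWR = 1753000 / (129898 * 9.81) = 1.38

1.38


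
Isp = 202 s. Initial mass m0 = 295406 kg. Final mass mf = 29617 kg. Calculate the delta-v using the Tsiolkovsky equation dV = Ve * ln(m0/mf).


Ve = 202 * 9.81 = 1981.62 m/s
dV = 1981.62 * ln(295406/29617) = 4558 m/s

4558 m/s


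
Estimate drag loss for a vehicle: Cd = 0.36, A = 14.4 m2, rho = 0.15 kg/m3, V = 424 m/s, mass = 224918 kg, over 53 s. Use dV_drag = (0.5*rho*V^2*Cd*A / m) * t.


D = 0.5 * 0.15 * 424^2 * 0.36 * 14.4 = 69896.91 N
a = 69896.91 / 224918 = 0.3108 m/s2
dV = 0.3108 * 53 = 16.5 m/s

16.5 m/s


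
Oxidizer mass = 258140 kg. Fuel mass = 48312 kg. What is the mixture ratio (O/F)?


MR = 258140 / 48312 = 5.34

5.34


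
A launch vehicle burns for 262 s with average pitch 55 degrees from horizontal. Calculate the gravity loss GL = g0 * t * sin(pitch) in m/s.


GL = 9.81 * 262 * sin(55 deg) = 2105 m/s

2105 m/s


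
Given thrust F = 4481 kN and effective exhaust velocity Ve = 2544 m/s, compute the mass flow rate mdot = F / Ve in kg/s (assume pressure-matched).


mdot = F / Ve = 4481000 / 2544 = 1761.4 kg/s

1761.4 kg/s


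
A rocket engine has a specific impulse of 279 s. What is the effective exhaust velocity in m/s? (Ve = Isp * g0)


Ve = Isp * g0 = 279 * 9.81 = 2737.0 m/s

2737.0 m/s


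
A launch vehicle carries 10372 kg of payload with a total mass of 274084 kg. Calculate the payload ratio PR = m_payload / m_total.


PR = 10372 / 274084 = 0.0378

0.0378


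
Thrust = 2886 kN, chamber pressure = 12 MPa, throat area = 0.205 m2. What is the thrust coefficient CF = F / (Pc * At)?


CF = 2886000 / (12e6 * 0.205) = 1.17

1.17


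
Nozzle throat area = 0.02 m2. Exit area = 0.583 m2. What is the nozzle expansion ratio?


AR = 0.583 / 0.02 = 29.1

29.1


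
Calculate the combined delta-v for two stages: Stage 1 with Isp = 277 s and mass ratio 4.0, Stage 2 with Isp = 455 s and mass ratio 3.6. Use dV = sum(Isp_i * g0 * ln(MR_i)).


dV1 = 277 * 9.81 * ln(4.0) = 3767.1 m/s
dV2 = 455 * 9.81 * ln(3.6) = 5717.5 m/s
Total dV = 3767.1 + 5717.5 = 9484.6 m/s ~ 9485 m/s

9485 m/s
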